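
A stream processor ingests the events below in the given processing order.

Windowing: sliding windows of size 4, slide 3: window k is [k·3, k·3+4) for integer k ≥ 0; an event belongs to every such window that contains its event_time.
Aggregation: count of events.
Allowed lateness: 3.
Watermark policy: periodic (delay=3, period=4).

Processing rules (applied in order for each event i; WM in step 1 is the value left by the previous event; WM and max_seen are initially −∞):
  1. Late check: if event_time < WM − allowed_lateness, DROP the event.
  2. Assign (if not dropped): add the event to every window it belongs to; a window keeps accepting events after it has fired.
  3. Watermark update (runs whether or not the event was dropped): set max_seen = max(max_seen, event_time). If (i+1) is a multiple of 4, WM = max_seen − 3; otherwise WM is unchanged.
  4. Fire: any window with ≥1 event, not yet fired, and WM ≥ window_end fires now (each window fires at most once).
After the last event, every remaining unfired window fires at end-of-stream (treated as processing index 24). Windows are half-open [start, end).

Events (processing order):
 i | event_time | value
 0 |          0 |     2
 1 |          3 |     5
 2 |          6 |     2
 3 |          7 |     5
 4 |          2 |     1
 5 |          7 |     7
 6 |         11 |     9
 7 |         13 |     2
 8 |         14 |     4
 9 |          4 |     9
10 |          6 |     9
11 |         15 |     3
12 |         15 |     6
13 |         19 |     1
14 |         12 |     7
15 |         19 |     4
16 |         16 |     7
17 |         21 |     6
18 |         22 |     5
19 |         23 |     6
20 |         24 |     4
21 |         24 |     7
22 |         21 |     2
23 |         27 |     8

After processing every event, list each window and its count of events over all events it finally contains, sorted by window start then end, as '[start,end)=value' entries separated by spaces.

i=0 t=0 v=2: → [0,4); WM=−∞
i=1 t=3 v=5: → [3,7),[0,4); WM=−∞
i=2 t=6 v=2: → [6,10),[3,7); WM=−∞
i=3 t=7 v=5: → [6,10); WM=4; [0,4) fires=2
i=4 t=2 v=1: → [0,4); WM=4
i=5 t=7 v=7: → [6,10); WM=4
i=6 t=11 v=9: → [9,13); WM=4
i=7 t=13 v=2: → [12,16); WM=10; [3,7) fires=2 [6,10) fires=3
i=8 t=14 v=4: → [12,16); WM=10
i=9 t=4 v=9: DROP (t<10-3); WM=10
i=10 t=6 v=9: DROP (t<10-3); WM=10
i=11 t=15 v=3: → [15,19),[12,16); WM=12
i=12 t=15 v=6: → [15,19),[12,16); WM=12
i=13 t=19 v=1: → [18,22); WM=12
i=14 t=12 v=7: → [12,16),[9,13); WM=12
i=15 t=19 v=4: → [18,22); WM=16; [9,13) fires=2 [12,16) fires=5
i=16 t=16 v=7: → [15,19); WM=16
i=17 t=21 v=6: → [21,25),[18,22); WM=16
i=18 t=22 v=5: → [21,25); WM=16
i=19 t=23 v=6: → [21,25); WM=20; [15,19) fires=3
i=20 t=24 v=4: → [24,28),[21,25); WM=20
i=21 t=24 v=7: → [24,28),[21,25); WM=20
i=22 t=21 v=2: → [21,25),[18,22); WM=20
i=23 t=27 v=8: → [27,31),[24,28); WM=24; [18,22) fires=4

[0,4)=3 [3,7)=2 [6,10)=3 [9,13)=2 [12,16)=5 [15,19)=3 [18,22)=4 [21,25)=6 [24,28)=3 [27,31)=1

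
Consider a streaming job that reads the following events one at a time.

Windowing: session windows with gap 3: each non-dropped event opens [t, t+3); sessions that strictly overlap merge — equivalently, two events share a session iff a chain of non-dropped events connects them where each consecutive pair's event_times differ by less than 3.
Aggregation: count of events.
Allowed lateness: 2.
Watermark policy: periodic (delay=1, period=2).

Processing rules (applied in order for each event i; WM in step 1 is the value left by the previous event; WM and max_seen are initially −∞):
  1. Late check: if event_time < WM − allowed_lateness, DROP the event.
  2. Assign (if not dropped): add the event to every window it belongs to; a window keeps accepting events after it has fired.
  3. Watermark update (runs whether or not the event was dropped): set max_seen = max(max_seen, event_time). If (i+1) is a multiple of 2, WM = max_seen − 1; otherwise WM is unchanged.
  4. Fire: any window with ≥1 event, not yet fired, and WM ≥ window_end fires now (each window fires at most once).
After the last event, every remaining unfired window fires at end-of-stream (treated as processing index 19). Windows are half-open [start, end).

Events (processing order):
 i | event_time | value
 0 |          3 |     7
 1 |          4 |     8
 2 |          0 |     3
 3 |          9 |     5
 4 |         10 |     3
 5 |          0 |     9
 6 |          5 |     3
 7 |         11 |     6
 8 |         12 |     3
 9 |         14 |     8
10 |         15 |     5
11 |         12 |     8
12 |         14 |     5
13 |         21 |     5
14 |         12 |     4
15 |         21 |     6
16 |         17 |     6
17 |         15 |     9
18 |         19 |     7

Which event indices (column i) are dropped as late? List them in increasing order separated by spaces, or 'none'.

2 5 6 14 16 17

i=0 t=3 v=7: → [3,6); WM=−∞
i=1 t=4 v=8: → [3,7); WM=3
i=2 t=0 v=3: DROP (t<3-2); WM=3
i=3 t=9 v=5: → [9,12); WM=8
i=4 t=10 v=3: → [9,13); WM=8
i=5 t=0 v=9: DROP (t<8-2); WM=9
i=6 t=5 v=3: DROP (t<9-2); WM=9
i=7 t=11 v=6: → [9,14); WM=10
i=8 t=12 v=3: → [9,15); WM=10
i=9 t=14 v=8: → [9,17); WM=13
i=10 t=15 v=5: → [9,18); WM=13
i=11 t=12 v=8: → [9,18); WM=14
i=12 t=14 v=5: → [9,18); WM=14
i=13 t=21 v=5: → [21,24); WM=20
i=14 t=12 v=4: DROP (t<20-2); WM=20
i=15 t=21 v=6: → [21,24); WM=20
i=16 t=17 v=6: DROP (t<20-2); WM=20
i=17 t=15 v=9: DROP (t<20-2); WM=20
i=18 t=19 v=7: → [19,24); WM=20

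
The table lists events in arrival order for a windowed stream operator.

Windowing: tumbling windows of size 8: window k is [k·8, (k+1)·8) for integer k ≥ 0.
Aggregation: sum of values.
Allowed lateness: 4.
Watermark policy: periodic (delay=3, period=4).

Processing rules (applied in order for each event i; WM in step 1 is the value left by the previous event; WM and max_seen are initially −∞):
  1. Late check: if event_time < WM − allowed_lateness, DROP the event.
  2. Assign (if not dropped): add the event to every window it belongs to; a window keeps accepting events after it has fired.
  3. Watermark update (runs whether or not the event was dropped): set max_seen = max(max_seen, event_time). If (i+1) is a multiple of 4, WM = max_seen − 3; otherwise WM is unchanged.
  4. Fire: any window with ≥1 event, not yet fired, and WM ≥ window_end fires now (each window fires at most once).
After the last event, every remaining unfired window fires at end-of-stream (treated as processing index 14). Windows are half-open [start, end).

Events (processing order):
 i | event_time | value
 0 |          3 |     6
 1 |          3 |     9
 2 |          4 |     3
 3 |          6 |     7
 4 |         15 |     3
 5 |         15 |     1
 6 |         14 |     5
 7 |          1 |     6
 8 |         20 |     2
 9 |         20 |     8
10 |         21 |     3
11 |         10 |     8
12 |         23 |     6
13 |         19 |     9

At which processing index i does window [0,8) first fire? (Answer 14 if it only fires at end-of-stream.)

i=0 t=3 v=6: → [0,8); WM=−∞
i=1 t=3 v=9: → [0,8); WM=−∞
i=2 t=4 v=3: → [0,8); WM=−∞
i=3 t=6 v=7: → [0,8); WM=3
i=4 t=15 v=3: → [8,16); WM=3
i=5 t=15 v=1: → [8,16); WM=3
i=6 t=14 v=5: → [8,16); WM=3
i=7 t=1 v=6: → [0,8); WM=12; [0,8) fires=31
i=8 t=20 v=2: → [16,24); WM=12
i=9 t=20 v=8: → [16,24); WM=12
i=10 t=21 v=3: → [16,24); WM=12
i=11 t=10 v=8: → [8,16); WM=18; [8,16) fires=17
i=12 t=23 v=6: → [16,24); WM=18
i=13 t=19 v=9: → [16,24); WM=18

7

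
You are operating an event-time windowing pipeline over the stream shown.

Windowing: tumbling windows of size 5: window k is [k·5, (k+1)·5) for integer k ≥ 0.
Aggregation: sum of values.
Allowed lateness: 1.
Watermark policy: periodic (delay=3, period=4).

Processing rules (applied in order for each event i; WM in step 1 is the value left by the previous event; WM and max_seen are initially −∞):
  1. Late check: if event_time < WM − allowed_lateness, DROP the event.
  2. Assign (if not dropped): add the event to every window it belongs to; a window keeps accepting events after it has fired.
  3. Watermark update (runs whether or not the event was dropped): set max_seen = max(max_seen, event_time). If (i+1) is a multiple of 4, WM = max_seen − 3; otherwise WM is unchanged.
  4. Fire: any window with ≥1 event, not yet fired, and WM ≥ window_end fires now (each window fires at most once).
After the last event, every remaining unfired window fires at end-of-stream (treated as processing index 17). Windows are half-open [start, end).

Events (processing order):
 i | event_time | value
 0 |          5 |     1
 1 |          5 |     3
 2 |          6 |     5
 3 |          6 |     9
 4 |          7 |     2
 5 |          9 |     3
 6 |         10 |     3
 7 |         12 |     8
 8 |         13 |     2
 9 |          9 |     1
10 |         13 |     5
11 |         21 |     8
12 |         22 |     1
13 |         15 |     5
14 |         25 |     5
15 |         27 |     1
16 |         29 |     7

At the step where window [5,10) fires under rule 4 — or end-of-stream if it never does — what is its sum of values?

i=0 t=5 v=1: → [5,10); WM=−∞
i=1 t=5 v=3: → [5,10); WM=−∞
i=2 t=6 v=5: → [5,10); WM=−∞
i=3 t=6 v=9: → [5,10); WM=3
i=4 t=7 v=2: → [5,10); WM=3
i=5 t=9 v=3: → [5,10); WM=3
i=6 t=10 v=3: → [10,15); WM=3
i=7 t=12 v=8: → [10,15); WM=9
i=8 t=13 v=2: → [10,15); WM=9
i=9 t=9 v=1: → [5,10); WM=9
i=10 t=13 v=5: → [10,15); WM=9
i=11 t=21 v=8: → [20,25); WM=18; [5,10) fires=24 [10,15) fires=18
i=12 t=22 v=1: → [20,25); WM=18
i=13 t=15 v=5: DROP (t<18-1); WM=18
i=14 t=25 v=5: → [25,30); WM=18
i=15 t=27 v=1: → [25,30); WM=24
i=16 t=29 v=7: → [25,30); WM=24

24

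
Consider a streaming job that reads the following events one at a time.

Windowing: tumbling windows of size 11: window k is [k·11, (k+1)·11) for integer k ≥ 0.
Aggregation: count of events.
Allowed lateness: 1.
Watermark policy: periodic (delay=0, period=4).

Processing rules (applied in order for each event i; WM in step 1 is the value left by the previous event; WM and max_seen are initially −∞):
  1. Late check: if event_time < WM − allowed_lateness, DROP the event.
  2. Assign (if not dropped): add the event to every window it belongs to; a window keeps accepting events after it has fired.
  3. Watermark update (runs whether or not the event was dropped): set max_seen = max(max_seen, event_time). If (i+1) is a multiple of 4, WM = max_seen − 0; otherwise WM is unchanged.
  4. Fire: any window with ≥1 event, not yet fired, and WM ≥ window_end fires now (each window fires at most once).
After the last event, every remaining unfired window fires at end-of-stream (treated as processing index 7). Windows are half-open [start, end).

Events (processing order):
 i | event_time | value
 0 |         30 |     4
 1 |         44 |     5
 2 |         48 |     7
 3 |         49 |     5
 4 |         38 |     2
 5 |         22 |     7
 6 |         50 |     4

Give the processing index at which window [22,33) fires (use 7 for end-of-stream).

i=0 t=30 v=4: → [22,33); WM=−∞
i=1 t=44 v=5: → [44,55); WM=−∞
i=2 t=48 v=7: → [44,55); WM=−∞
i=3 t=49 v=5: → [44,55); WM=49; [22,33) fires=1
i=4 t=38 v=2: DROP (t<49-1); WM=49
i=5 t=22 v=7: DROP (t<49-1); WM=49
i=6 t=50 v=4: → [44,55); WM=49

3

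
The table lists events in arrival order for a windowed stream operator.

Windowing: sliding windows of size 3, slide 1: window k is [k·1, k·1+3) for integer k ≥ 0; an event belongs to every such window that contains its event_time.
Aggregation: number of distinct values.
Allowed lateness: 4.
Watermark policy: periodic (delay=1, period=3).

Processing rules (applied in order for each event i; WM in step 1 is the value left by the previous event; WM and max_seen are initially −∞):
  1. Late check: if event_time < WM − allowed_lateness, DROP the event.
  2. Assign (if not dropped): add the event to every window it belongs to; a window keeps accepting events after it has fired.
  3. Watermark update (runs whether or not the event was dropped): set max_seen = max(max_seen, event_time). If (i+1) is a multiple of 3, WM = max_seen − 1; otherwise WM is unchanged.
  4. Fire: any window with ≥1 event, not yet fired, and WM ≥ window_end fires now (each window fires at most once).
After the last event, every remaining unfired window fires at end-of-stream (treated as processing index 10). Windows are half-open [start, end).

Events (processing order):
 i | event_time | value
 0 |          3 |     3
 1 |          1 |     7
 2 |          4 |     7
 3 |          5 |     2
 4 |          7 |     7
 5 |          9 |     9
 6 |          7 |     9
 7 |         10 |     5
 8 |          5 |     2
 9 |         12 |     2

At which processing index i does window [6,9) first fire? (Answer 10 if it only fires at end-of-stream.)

8

i=0 t=3 v=3: → [3,6),[2,5),[1,4); WM=−∞
i=1 t=1 v=7: → [1,4),[0,3); WM=−∞
i=2 t=4 v=7: → [4,7),[3,6),[2,5); WM=3; [0,3) fires=1
i=3 t=5 v=2: → [5,8),[4,7),[3,6); WM=3
i=4 t=7 v=7: → [7,10),[6,9),[5,8); WM=3
i=5 t=9 v=9: → [9,12),[8,11),[7,10); WM=8; [1,4) fires=2 [2,5) fires=2 [3,6) fires=3 [4,7) fires=2 [5,8) fires=2
i=6 t=7 v=9: → [7,10),[6,9),[5,8); WM=8
i=7 t=10 v=5: → [10,13),[9,12),[8,11); WM=8
i=8 t=5 v=2: → [5,8),[4,7),[3,6); WM=9; [6,9) fires=2
i=9 t=12 v=2: → [12,15),[11,14),[10,13); WM=9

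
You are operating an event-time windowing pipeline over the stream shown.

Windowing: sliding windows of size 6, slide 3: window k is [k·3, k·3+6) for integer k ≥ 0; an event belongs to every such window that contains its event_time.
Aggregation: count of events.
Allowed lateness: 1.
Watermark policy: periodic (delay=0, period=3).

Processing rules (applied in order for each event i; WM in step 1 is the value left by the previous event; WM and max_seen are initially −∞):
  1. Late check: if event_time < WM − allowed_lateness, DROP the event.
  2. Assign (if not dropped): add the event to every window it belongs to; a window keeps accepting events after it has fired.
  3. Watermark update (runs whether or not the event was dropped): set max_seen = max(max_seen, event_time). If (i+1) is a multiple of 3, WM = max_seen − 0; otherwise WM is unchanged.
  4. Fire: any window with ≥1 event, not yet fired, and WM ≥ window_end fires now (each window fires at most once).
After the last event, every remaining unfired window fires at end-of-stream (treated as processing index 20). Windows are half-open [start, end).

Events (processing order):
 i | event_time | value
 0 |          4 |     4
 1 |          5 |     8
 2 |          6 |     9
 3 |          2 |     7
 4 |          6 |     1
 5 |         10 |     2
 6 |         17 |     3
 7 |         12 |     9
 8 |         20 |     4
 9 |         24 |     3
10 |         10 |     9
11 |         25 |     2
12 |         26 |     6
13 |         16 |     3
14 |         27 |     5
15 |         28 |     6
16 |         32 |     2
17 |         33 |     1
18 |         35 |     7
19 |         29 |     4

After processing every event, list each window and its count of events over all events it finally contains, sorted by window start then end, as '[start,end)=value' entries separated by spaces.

[0,6)=2 [3,9)=4 [6,12)=3 [9,15)=2 [12,18)=2 [15,21)=2 [18,24)=1 [21,27)=3 [24,30)=5 [27,33)=3 [30,36)=3 [33,39)=2

i=0 t=4 v=4: → [3,9),[0,6); WM=−∞
i=1 t=5 v=8: → [3,9),[0,6); WM=−∞
i=2 t=6 v=9: → [6,12),[3,9); WM=6; [0,6) fires=2
i=3 t=2 v=7: DROP (t<6-1); WM=6
i=4 t=6 v=1: → [6,12),[3,9); WM=6
i=5 t=10 v=2: → [9,15),[6,12); WM=10; [3,9) fires=4
i=6 t=17 v=3: → [15,21),[12,18); WM=10
i=7 t=12 v=9: → [12,18),[9,15); WM=10
i=8 t=20 v=4: → [18,24),[15,21); WM=20; [6,12) fires=3 [9,15) fires=2 [12,18) fires=2
i=9 t=24 v=3: → [24,30),[21,27); WM=20
i=10 t=10 v=9: DROP (t<20-1); WM=20
i=11 t=25 v=2: → [24,30),[21,27); WM=25; [15,21) fires=2 [18,24) fires=1
i=12 t=26 v=6: → [24,30),[21,27); WM=25
i=13 t=16 v=3: DROP (t<25-1); WM=25
i=14 t=27 v=5: → [27,33),[24,30); WM=27; [21,27) fires=3
i=15 t=28 v=6: → [27,33),[24,30); WM=27
i=16 t=32 v=2: → [30,36),[27,33); WM=27
i=17 t=33 v=1: → [33,39),[30,36); WM=33; [24,30) fires=5 [27,33) fires=3
i=18 t=35 v=7: → [33,39),[30,36); WM=33
i=19 t=29 v=4: DROP (t<33-1); WM=33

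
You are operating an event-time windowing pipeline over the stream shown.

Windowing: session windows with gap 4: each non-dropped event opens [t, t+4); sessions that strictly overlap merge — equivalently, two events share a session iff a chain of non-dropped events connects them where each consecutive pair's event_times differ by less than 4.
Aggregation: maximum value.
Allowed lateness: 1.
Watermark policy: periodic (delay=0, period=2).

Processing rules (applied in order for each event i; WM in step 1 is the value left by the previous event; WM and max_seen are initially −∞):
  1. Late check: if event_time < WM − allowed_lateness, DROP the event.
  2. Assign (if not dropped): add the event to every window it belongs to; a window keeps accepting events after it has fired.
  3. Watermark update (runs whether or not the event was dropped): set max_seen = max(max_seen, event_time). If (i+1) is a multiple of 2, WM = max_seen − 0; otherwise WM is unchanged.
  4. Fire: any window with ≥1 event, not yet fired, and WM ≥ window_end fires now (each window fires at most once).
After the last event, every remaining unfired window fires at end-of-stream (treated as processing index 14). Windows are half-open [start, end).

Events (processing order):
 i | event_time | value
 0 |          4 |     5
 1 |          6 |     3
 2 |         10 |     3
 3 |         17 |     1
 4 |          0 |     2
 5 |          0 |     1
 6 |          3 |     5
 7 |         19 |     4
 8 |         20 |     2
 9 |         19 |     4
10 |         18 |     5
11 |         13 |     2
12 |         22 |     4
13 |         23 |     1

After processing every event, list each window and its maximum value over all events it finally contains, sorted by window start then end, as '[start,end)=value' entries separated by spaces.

i=0 t=4 v=5: → [4,8); WM=−∞
i=1 t=6 v=3: → [4,10); WM=6
i=2 t=10 v=3: → [10,14); WM=6
i=3 t=17 v=1: → [17,21); WM=17
i=4 t=0 v=2: DROP (t<17-1); WM=17
i=5 t=0 v=1: DROP (t<17-1); WM=17
i=6 t=3 v=5: DROP (t<17-1); WM=17
i=7 t=19 v=4: → [17,23); WM=19
i=8 t=20 v=2: → [17,24); WM=19
i=9 t=19 v=4: → [17,24); WM=20
i=10 t=18 v=5: DROP (t<20-1); WM=20
i=11 t=13 v=2: DROP (t<20-1); WM=20
i=12 t=22 v=4: → [17,26); WM=20
i=13 t=23 v=1: → [17,27); WM=23

[4,10)=5 [10,14)=3 [17,27)=4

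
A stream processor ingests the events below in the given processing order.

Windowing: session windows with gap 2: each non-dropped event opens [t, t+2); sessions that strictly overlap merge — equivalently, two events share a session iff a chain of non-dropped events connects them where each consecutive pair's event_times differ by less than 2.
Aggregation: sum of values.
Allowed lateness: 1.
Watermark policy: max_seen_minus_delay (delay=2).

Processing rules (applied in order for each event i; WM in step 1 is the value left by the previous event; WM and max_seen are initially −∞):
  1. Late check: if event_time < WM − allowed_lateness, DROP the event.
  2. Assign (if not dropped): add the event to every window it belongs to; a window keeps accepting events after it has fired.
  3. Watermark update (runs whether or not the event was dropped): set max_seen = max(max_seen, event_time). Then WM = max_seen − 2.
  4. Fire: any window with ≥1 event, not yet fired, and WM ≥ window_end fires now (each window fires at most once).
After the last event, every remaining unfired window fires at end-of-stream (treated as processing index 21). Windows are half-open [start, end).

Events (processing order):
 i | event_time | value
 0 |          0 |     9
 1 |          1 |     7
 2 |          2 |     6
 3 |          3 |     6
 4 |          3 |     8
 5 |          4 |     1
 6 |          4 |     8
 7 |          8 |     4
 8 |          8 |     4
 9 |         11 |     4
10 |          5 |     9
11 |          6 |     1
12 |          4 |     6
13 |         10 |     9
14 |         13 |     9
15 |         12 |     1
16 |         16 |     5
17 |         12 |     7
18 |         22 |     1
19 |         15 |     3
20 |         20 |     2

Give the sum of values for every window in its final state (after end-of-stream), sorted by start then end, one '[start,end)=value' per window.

[0,6)=45 [8,10)=8 [10,15)=23 [16,18)=5 [20,22)=2 [22,24)=1

i=0 t=0 v=9: → [0,2); WM=-2
i=1 t=1 v=7: → [0,3); WM=-1
i=2 t=2 v=6: → [0,4); WM=0
i=3 t=3 v=6: → [0,5); WM=1
i=4 t=3 v=8: → [0,5); WM=1
i=5 t=4 v=1: → [0,6); WM=2
i=6 t=4 v=8: → [0,6); WM=2
i=7 t=8 v=4: → [8,10); WM=6
i=8 t=8 v=4: → [8,10); WM=6
i=9 t=11 v=4: → [11,13); WM=9
i=10 t=5 v=9: DROP (t<9-1); WM=9
i=11 t=6 v=1: DROP (t<9-1); WM=9
i=12 t=4 v=6: DROP (t<9-1); WM=9
i=13 t=10 v=9: → [10,13); WM=9
i=14 t=13 v=9: → [13,15); WM=11
i=15 t=12 v=1: → [10,15); WM=11
i=16 t=16 v=5: → [16,18); WM=14
i=17 t=12 v=7: DROP (t<14-1); WM=14
i=18 t=22 v=1: → [22,24); WM=20
i=19 t=15 v=3: DROP (t<20-1); WM=20
i=20 t=20 v=2: → [20,22); WM=20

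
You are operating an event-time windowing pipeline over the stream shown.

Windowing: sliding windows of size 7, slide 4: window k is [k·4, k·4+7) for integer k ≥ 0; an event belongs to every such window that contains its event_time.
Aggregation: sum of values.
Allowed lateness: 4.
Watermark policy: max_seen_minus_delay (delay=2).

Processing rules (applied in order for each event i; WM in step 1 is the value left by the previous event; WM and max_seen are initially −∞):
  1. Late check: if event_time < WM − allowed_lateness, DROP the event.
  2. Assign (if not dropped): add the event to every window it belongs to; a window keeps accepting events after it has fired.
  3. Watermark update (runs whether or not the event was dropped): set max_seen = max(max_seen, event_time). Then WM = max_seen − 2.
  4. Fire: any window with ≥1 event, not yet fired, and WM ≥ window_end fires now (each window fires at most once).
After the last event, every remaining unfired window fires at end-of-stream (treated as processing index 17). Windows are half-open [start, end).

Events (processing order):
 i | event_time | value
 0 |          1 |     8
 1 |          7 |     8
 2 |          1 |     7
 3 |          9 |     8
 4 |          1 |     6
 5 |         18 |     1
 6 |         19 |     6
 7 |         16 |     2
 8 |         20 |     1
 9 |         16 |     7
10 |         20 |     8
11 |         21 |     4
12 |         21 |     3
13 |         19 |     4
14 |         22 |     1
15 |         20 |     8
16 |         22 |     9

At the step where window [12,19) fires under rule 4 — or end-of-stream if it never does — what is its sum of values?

10

i=0 t=1 v=8: → [0,7); WM=-1
i=1 t=7 v=8: → [4,11); WM=5
i=2 t=1 v=7: → [0,7); WM=5
i=3 t=9 v=8: → [8,15),[4,11); WM=7; [0,7) fires=15
i=4 t=1 v=6: DROP (t<7-4); WM=7
i=5 t=18 v=1: → [16,23),[12,19); WM=16; [4,11) fires=16 [8,15) fires=8
i=6 t=19 v=6: → [16,23); WM=17
i=7 t=16 v=2: → [16,23),[12,19); WM=17
i=8 t=20 v=1: → [20,27),[16,23); WM=18
i=9 t=16 v=7: → [16,23),[12,19); WM=18
i=10 t=20 v=8: → [20,27),[16,23); WM=18
i=11 t=21 v=4: → [20,27),[16,23); WM=19; [12,19) fires=10
i=12 t=21 v=3: → [20,27),[16,23); WM=19
i=13 t=19 v=4: → [16,23); WM=19
i=14 t=22 v=1: → [20,27),[16,23); WM=20
i=15 t=20 v=8: → [20,27),[16,23); WM=20
i=16 t=22 v=9: → [20,27),[16,23); WM=20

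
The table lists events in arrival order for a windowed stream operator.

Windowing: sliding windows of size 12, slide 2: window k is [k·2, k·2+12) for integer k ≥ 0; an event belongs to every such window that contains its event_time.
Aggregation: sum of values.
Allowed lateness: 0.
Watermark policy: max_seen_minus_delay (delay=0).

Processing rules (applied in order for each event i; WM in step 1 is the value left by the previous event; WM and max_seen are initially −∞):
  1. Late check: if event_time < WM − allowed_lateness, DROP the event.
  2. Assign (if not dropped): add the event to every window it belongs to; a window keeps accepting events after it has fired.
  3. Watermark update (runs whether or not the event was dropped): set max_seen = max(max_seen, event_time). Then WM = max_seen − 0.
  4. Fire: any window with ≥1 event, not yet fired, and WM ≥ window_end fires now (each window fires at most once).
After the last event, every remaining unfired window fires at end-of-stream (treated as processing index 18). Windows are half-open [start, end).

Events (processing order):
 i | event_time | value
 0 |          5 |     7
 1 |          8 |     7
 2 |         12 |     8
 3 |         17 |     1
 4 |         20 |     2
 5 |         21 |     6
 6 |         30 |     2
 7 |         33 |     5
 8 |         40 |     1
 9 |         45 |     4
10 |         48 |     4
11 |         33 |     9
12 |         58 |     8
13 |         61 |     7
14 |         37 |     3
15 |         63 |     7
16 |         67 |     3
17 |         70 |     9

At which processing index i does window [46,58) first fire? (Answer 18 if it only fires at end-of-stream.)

i=0 t=5 v=7: → [4,16),[2,14),[0,12); WM=5
i=1 t=8 v=7: → [8,20),[6,18),[4,16),[2,14),[0,12); WM=8
i=2 t=12 v=8: → [12,24),[10,22),[8,20),[6,18),[4,16),[2,14); WM=12; [0,12) fires=14
i=3 t=17 v=1: → [16,28),[14,26),[12,24),[10,22),[8,20),[6,18); WM=17; [2,14) fires=22 [4,16) fires=22
i=4 t=20 v=2: → [20,32),[18,30),[16,28),[14,26),[12,24),[10,22); WM=20; [6,18) fires=16 [8,20) fires=16
i=5 t=21 v=6: → [20,32),[18,30),[16,28),[14,26),[12,24),[10,22); WM=21
i=6 t=30 v=2: → [30,42),[28,40),[26,38),[24,36),[22,34),[20,32); WM=30; [10,22) fires=17 [12,24) fires=17 [14,26) fires=9 [16,28) fires=9 [18,30) fires=8
i=7 t=33 v=5: → [32,44),[30,42),[28,40),[26,38),[24,36),[22,34); WM=33; [20,32) fires=10
i=8 t=40 v=1: → [40,52),[38,50),[36,48),[34,46),[32,44),[30,42); WM=40; [22,34) fires=7 [24,36) fires=7 [26,38) fires=7 [28,40) fires=7
i=9 t=45 v=4: → [44,56),[42,54),[40,52),[38,50),[36,48),[34,46); WM=45; [30,42) fires=8 [32,44) fires=6
i=10 t=48 v=4: → [48,60),[46,58),[44,56),[42,54),[40,52),[38,50); WM=48; [34,46) fires=5 [36,48) fires=5
i=11 t=33 v=9: DROP (t<48-0); WM=48
i=12 t=58 v=8: → [58,70),[56,68),[54,66),[52,64),[50,62),[48,60); WM=58; [38,50) fires=9 [40,52) fires=9 [42,54) fires=8 [44,56) fires=8 [46,58) fires=4
i=13 t=61 v=7: → [60,72),[58,70),[56,68),[54,66),[52,64),[50,62); WM=61; [48,60) fires=12
i=14 t=37 v=3: DROP (t<61-0); WM=61
i=15 t=63 v=7: → [62,74),[60,72),[58,70),[56,68),[54,66),[52,64); WM=63; [50,62) fires=15
i=16 t=67 v=3: → [66,78),[64,76),[62,74),[60,72),[58,70),[56,68); WM=67; [52,64) fires=22 [54,66) fires=22
i=17 t=70 v=9: → [70,82),[68,80),[66,78),[64,76),[62,74),[60,72); WM=70; [56,68) fires=25 [58,70) fires=25

12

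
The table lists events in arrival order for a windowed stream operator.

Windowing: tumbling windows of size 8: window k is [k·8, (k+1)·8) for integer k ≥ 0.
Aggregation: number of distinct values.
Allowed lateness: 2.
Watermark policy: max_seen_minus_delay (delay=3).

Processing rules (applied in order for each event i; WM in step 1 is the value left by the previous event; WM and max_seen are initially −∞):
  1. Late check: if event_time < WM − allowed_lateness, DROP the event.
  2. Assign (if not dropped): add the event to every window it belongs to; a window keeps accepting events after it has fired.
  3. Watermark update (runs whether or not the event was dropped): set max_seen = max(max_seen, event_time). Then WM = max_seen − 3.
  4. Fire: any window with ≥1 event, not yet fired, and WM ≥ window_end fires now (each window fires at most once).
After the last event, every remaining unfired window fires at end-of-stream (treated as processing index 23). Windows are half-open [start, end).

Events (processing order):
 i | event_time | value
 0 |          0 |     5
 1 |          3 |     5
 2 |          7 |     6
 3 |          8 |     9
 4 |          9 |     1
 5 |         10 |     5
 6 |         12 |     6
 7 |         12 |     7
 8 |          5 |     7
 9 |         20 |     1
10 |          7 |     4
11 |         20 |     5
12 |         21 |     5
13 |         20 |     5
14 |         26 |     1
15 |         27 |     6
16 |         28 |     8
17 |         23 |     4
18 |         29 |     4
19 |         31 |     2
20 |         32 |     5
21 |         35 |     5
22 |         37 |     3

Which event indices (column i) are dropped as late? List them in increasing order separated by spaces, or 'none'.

i=0 t=0 v=5: → [0,8); WM=-3
i=1 t=3 v=5: → [0,8); WM=0
i=2 t=7 v=6: → [0,8); WM=4
i=3 t=8 v=9: → [8,16); WM=5
i=4 t=9 v=1: → [8,16); WM=6
i=5 t=10 v=5: → [8,16); WM=7
i=6 t=12 v=6: → [8,16); WM=9; [0,8) fires=2
i=7 t=12 v=7: → [8,16); WM=9
i=8 t=5 v=7: DROP (t<9-2); WM=9
i=9 t=20 v=1: → [16,24); WM=17; [8,16) fires=5
i=10 t=7 v=4: DROP (t<17-2); WM=17
i=11 t=20 v=5: → [16,24); WM=17
i=12 t=21 v=5: → [16,24); WM=18
i=13 t=20 v=5: → [16,24); WM=18
i=14 t=26 v=1: → [24,32); WM=23
i=15 t=27 v=6: → [24,32); WM=24; [16,24) fires=2
i=16 t=28 v=8: → [24,32); WM=25
i=17 t=23 v=4: → [16,24); WM=25
i=18 t=29 v=4: → [24,32); WM=26
i=19 t=31 v=2: → [24,32); WM=28
i=20 t=32 v=5: → [32,40); WM=29
i=21 t=35 v=5: → [32,40); WM=32; [24,32) fires=5
i=22 t=37 v=3: → [32,40); WM=34

8 10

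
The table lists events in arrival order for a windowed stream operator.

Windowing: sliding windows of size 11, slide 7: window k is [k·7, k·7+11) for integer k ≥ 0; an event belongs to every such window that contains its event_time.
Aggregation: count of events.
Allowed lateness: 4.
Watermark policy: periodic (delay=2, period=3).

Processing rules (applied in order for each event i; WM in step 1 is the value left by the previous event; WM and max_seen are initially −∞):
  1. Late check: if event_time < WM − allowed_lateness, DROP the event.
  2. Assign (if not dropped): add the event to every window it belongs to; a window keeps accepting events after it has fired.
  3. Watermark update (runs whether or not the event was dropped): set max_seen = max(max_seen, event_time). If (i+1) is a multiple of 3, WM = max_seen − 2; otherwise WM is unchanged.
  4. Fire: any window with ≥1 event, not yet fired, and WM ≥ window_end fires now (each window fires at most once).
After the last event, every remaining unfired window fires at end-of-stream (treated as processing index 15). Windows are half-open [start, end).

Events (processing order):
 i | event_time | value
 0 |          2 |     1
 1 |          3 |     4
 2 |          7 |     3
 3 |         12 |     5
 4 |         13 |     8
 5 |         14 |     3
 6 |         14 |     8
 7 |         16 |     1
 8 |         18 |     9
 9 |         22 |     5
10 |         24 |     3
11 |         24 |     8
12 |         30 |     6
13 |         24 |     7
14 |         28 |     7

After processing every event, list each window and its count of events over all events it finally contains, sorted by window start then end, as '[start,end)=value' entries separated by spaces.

i=0 t=2 v=1: → [0,11); WM=−∞
i=1 t=3 v=4: → [0,11); WM=−∞
i=2 t=7 v=3: → [7,18),[0,11); WM=5
i=3 t=12 v=5: → [7,18); WM=5
i=4 t=13 v=8: → [7,18); WM=5
i=5 t=14 v=3: → [14,25),[7,18); WM=12; [0,11) fires=3
i=6 t=14 v=8: → [14,25),[7,18); WM=12
i=7 t=16 v=1: → [14,25),[7,18); WM=12
i=8 t=18 v=9: → [14,25); WM=16
i=9 t=22 v=5: → [21,32),[14,25); WM=16
i=10 t=24 v=3: → [21,32),[14,25); WM=16
i=11 t=24 v=8: → [21,32),[14,25); WM=22; [7,18) fires=6
i=12 t=30 v=6: → [28,39),[21,32); WM=22
i=13 t=24 v=7: → [21,32),[14,25); WM=22
i=14 t=28 v=7: → [28,39),[21,32); WM=28; [14,25) fires=8

[0,11)=3 [7,18)=6 [14,25)=8 [21,32)=6 [28,39)=2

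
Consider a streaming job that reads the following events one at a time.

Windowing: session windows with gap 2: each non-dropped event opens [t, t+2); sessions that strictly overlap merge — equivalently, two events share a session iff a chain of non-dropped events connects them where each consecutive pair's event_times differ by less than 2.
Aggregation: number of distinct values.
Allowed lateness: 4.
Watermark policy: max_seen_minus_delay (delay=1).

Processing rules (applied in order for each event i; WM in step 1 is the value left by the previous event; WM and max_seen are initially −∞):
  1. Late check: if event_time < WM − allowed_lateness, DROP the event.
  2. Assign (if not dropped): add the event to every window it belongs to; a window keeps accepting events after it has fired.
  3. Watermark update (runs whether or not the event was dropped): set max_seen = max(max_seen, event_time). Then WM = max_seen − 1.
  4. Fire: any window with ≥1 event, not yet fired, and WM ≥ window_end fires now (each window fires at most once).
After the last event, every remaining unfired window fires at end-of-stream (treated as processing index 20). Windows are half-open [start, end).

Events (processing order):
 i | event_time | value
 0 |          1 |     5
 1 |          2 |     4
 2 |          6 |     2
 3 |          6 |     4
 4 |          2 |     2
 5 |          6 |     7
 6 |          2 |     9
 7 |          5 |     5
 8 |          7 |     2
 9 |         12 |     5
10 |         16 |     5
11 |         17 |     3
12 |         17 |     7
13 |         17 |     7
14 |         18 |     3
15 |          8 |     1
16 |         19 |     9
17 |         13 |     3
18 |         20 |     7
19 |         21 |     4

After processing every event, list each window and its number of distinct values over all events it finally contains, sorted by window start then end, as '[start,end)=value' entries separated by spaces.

[1,4)=4 [5,9)=4 [12,14)=1 [16,23)=5

i=0 t=1 v=5: → [1,3); WM=0
i=1 t=2 v=4: → [1,4); WM=1
i=2 t=6 v=2: → [6,8); WM=5
i=3 t=6 v=4: → [6,8); WM=5
i=4 t=2 v=2: → [1,4); WM=5
i=5 t=6 v=7: → [6,8); WM=5
i=6 t=2 v=9: → [1,4); WM=5
i=7 t=5 v=5: → [5,8); WM=5
i=8 t=7 v=2: → [5,9); WM=6
i=9 t=12 v=5: → [12,14); WM=11
i=10 t=16 v=5: → [16,18); WM=15
i=11 t=17 v=3: → [16,19); WM=16
i=12 t=17 v=7: → [16,19); WM=16
i=13 t=17 v=7: → [16,19); WM=16
i=14 t=18 v=3: → [16,20); WM=17
i=15 t=8 v=1: DROP (t<17-4); WM=17
i=16 t=19 v=9: → [16,21); WM=18
i=17 t=13 v=3: DROP (t<18-4); WM=18
i=18 t=20 v=7: → [16,22); WM=19
i=19 t=21 v=4: → [16,23); WM=20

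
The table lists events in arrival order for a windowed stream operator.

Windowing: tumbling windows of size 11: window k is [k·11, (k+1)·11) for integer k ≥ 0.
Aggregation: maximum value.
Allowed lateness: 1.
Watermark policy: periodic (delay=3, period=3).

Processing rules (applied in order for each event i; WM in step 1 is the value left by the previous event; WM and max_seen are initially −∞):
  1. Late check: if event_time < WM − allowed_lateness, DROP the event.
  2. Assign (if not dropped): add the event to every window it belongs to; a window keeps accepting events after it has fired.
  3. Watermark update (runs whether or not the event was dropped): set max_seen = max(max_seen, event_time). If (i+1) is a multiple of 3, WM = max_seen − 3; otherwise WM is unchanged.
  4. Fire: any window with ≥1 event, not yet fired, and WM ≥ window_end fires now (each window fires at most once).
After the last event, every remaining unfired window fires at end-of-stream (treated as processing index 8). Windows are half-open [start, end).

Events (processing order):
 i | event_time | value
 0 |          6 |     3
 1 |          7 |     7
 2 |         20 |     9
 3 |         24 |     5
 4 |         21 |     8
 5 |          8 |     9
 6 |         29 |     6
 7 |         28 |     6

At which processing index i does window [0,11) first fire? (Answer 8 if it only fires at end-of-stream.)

i=0 t=6 v=3: → [0,11); WM=−∞
i=1 t=7 v=7: → [0,11); WM=−∞
i=2 t=20 v=9: → [11,22); WM=17; [0,11) fires=7
i=3 t=24 v=5: → [22,33); WM=17
i=4 t=21 v=8: → [11,22); WM=17
i=5 t=8 v=9: DROP (t<17-1); WM=21
i=6 t=29 v=6: → [22,33); WM=21
i=7 t=28 v=6: → [22,33); WM=21

2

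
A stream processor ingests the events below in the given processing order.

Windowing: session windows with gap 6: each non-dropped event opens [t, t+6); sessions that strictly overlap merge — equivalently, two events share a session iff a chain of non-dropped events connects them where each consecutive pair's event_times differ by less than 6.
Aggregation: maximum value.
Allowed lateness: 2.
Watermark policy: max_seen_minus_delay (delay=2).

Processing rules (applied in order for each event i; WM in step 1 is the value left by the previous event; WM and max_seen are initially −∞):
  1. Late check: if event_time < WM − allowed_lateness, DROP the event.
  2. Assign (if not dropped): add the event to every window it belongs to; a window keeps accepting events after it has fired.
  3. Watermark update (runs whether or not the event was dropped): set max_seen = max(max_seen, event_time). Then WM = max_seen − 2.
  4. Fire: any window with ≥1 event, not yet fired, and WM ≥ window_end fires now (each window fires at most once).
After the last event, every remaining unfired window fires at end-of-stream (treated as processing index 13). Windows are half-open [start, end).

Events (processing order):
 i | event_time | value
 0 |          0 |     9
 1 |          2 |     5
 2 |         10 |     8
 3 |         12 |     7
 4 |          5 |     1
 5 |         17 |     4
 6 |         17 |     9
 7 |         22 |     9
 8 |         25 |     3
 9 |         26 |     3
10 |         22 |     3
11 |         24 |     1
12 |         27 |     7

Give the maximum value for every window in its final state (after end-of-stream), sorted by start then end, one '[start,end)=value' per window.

i=0 t=0 v=9: → [0,6); WM=-2
i=1 t=2 v=5: → [0,8); WM=0
i=2 t=10 v=8: → [10,16); WM=8
i=3 t=12 v=7: → [10,18); WM=10
i=4 t=5 v=1: DROP (t<10-2); WM=10
i=5 t=17 v=4: → [10,23); WM=15
i=6 t=17 v=9: → [10,23); WM=15
i=7 t=22 v=9: → [10,28); WM=20
i=8 t=25 v=3: → [10,31); WM=23
i=9 t=26 v=3: → [10,32); WM=24
i=10 t=22 v=3: → [10,32); WM=24
i=11 t=24 v=1: → [10,32); WM=24
i=12 t=27 v=7: → [10,33); WM=25

[0,8)=9 [10,33)=9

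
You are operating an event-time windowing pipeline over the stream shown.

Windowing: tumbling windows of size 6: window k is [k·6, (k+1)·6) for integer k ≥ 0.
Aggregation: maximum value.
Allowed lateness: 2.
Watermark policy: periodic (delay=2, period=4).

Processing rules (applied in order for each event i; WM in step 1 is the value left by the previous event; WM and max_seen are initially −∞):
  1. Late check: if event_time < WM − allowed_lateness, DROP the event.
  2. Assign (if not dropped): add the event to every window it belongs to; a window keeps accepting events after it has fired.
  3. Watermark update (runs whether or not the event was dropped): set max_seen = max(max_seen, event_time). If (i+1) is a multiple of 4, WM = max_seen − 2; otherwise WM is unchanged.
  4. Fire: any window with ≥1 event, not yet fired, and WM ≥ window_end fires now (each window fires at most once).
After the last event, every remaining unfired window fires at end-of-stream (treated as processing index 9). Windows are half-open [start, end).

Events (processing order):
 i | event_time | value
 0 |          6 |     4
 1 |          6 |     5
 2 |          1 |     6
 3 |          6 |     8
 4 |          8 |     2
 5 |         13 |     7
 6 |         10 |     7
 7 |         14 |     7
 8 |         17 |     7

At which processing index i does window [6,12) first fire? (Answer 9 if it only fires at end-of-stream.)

7

i=0 t=6 v=4: → [6,12); WM=−∞
i=1 t=6 v=5: → [6,12); WM=−∞
i=2 t=1 v=6: → [0,6); WM=−∞
i=3 t=6 v=8: → [6,12); WM=4
i=4 t=8 v=2: → [6,12); WM=4
i=5 t=13 v=7: → [12,18); WM=4
i=6 t=10 v=7: → [6,12); WM=4
i=7 t=14 v=7: → [12,18); WM=12; [0,6) fires=6 [6,12) fires=8
i=8 t=17 v=7: → [12,18); WM=12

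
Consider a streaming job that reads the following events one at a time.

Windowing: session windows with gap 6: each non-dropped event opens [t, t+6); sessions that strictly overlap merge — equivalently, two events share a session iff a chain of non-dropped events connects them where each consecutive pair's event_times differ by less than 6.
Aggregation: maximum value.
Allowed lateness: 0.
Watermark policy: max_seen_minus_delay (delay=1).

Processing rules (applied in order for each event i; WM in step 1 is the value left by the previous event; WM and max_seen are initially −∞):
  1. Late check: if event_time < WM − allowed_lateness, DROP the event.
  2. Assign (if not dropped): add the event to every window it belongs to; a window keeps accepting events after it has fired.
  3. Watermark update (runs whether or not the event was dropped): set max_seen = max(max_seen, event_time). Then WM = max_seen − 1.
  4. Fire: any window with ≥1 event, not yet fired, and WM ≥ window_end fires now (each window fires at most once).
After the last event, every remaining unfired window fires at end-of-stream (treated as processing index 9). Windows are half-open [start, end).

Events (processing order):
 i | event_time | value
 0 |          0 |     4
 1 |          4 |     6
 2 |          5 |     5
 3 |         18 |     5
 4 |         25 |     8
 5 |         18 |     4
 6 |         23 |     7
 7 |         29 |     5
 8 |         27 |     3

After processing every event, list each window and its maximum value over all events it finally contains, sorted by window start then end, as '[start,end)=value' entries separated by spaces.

i=0 t=0 v=4: → [0,6); WM=-1
i=1 t=4 v=6: → [0,10); WM=3
i=2 t=5 v=5: → [0,11); WM=4
i=3 t=18 v=5: → [18,24); WM=17
i=4 t=25 v=8: → [25,31); WM=24
i=5 t=18 v=4: DROP (t<24-0); WM=24
i=6 t=23 v=7: DROP (t<24-0); WM=24
i=7 t=29 v=5: → [25,35); WM=28
i=8 t=27 v=3: DROP (t<28-0); WM=28

[0,11)=6 [18,24)=5 [25,35)=8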